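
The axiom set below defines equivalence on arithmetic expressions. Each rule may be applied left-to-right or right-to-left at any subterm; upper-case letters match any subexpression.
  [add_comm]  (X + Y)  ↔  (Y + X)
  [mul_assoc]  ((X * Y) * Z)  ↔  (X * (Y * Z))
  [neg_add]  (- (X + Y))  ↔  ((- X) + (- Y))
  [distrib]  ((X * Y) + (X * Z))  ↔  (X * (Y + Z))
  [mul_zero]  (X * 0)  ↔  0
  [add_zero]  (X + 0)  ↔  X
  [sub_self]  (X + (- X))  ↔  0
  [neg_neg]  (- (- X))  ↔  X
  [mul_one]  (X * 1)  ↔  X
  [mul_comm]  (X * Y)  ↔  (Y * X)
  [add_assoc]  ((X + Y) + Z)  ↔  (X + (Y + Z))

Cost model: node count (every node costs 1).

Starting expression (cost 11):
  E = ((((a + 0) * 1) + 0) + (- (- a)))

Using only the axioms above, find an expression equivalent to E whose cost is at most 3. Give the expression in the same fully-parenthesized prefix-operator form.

(1) (((a + 0) * 1) + 0)  =[add_zero →]=  ((a + 0) * 1)    ⊢ (((a + 0) * 1) + (- (- a)))
(2) ((a + 0) * 1)  =[mul_one →]=  (a + 0)    ⊢ ((a + 0) + (- (- a)))
(3) (- (- a))  =[neg_neg →]=  a    ⊢ ((a + 0) + a)
(4) (a + 0)  =[add_zero →]=  a    ⊢ cost 3, within 3

(a + a)   [cost 3]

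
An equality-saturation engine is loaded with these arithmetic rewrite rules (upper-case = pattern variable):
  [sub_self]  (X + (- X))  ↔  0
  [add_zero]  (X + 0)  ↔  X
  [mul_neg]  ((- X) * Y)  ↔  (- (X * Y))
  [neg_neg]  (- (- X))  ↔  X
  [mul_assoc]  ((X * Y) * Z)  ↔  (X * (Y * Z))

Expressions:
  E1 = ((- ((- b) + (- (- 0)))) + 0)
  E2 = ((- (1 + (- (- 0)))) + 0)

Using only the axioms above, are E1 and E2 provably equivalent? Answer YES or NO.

NO

All listed rules preserve value, hence provable equivalence implies equal values everywhere; look for a separating assignment.
b=0 gives E1 ↦ 0, E2 ↦ -1; values differ ⇒ not provably equivalent.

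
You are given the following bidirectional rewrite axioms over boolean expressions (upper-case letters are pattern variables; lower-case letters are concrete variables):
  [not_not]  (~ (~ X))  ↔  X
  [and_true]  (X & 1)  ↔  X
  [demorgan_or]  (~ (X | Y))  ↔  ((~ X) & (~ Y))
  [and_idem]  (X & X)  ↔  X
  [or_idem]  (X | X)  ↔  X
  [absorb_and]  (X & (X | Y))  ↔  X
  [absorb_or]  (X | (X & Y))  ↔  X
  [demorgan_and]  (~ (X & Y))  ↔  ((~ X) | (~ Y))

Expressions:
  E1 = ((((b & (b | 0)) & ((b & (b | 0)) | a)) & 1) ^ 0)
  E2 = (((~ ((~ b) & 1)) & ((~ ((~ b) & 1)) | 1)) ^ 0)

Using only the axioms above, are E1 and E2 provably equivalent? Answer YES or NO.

YES

1. [absorb_and →] ((b & (b | 0)) & ((b & (b | 0)) | a))  →  (b & (b | 0));  E1 = (((b & (b | 0)) & 1) ^ 0)
2. [absorb_and →] (b & (b | 0))  →  b;  E1 = ((b & 1) ^ 0)
3. [and_true →] (b & 1)  →  b;  E1 = (b ^ 0)
4. [not_not ←] b  →  (~ (~ b));  E1 = ((~ (~ b)) ^ 0)
5. [and_true ←] (~ b)  →  ((~ b) & 1);  E1 = ((~ ((~ b) & 1)) ^ 0)
6. [absorb_and ←] (~ ((~ b) & 1))  →  ((~ ((~ b) & 1)) & ((~ ((~ b) & 1)) | 1));  this is E2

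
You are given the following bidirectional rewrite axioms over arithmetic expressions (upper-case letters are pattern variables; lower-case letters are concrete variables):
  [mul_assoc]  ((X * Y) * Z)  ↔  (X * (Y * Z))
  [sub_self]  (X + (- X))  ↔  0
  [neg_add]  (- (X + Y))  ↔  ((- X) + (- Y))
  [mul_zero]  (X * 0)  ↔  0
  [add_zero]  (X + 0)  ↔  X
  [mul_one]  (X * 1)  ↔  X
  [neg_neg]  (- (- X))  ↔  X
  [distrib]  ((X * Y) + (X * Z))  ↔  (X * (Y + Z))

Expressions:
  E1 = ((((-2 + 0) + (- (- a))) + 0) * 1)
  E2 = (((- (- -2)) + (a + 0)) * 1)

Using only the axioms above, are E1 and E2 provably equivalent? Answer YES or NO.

YES

1. [add_zero →] (((-2 + 0) + (- (- a))) + 0)  →  ((-2 + 0) + (- (- a)));  E1 = (((-2 + 0) + (- (- a))) * 1)
2. [add_zero →] (-2 + 0)  →  -2;  E1 = ((-2 + (- (- a))) * 1)
3. [neg_neg →] (- (- a))  →  a;  E1 = ((-2 + a) * 1)
4. [mul_one →] ((-2 + a) * 1)  →  (-2 + a)
5. [neg_neg ←] -2  →  (- (- -2));  E1 = ((- (- -2)) + a)
6. [add_zero ←] a  →  (a + 0);  E1 = ((- (- -2)) + (a + 0))
7. [mul_one ←] ((- (- -2)) + (a + 0))  →  (((- (- -2)) + (a + 0)) * 1);  this is E2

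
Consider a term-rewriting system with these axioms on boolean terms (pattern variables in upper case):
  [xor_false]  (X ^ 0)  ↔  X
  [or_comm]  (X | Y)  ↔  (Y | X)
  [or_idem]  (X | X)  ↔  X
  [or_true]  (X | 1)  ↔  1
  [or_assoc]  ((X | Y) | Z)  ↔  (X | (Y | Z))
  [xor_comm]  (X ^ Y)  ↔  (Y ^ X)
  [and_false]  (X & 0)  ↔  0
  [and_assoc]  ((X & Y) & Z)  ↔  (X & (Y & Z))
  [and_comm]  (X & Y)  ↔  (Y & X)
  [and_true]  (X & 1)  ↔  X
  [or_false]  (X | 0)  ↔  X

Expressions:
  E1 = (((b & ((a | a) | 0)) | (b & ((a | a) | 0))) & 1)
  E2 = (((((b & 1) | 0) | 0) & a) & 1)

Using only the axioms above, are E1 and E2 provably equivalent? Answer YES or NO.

YES

1. [or_idem →] ((b & ((a | a) | 0)) | (b & ((a | a) | 0)))  →  (b & ((a | a) | 0));  E1 = ((b & ((a | a) | 0)) & 1)
2. [or_false →] ((a | a) | 0)  →  (a | a);  E1 = ((b & (a | a)) & 1)
3. [or_idem →] (a | a)  →  a;  E1 = ((b & a) & 1)
4. [or_false ←] b  →  (b | 0);  E1 = (((b | 0) & a) & 1)
5. [and_true ←] b  →  (b & 1);  E1 = ((((b & 1) | 0) & a) & 1)
6. [or_false ←] ((b & 1) | 0)  →  (((b & 1) | 0) | 0);  this is E2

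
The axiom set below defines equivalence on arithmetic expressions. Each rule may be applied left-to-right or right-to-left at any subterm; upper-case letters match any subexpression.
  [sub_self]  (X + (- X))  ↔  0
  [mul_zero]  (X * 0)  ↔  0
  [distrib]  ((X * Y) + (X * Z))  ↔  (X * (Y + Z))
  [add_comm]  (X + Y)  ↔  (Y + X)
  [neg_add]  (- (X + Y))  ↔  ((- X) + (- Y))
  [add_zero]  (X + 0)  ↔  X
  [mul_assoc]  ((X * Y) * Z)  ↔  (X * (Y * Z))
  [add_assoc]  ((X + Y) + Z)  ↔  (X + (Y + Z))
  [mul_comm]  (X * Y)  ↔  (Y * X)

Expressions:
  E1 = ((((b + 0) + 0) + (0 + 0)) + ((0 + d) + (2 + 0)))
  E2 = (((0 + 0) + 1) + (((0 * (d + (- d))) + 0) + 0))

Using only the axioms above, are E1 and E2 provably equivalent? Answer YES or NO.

NO

Every axiom is a valid identity, so a rewrite proof would force E1 and E2 to agree under every assignment.
At b=0, d=0: E1 = 2 but E2 = 1; they differ, so no derivation exists.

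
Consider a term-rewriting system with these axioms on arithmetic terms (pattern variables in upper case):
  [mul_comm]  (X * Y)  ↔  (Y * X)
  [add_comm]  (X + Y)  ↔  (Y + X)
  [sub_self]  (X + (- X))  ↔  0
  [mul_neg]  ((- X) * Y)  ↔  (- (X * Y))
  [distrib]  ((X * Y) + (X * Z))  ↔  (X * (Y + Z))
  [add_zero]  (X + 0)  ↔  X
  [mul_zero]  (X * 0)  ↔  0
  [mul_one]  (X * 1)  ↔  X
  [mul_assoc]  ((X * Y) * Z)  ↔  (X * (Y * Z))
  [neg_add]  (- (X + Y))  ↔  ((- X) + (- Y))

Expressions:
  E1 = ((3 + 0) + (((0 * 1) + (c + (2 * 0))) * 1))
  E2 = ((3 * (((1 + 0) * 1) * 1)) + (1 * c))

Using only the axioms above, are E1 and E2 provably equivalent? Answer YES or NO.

YES

(1) (((0 * 1) + (c + (2 * 0))) * 1)  =[mul_one →]=  ((0 * 1) + (c + (2 * 0)))    ⊢ ((3 + 0) + ((0 * 1) + (c + (2 * 0))))
(2) (3 + 0)  =[add_zero →]=  3    ⊢ (3 + ((0 * 1) + (c + (2 * 0))))
(3) (0 * 1)  =[mul_one →]=  0    ⊢ (3 + (0 + (c + (2 * 0))))
(4) (0 + (c + (2 * 0)))  =[add_comm →]=  ((c + (2 * 0)) + 0)    ⊢ (3 + ((c + (2 * 0)) + 0))
(5) (2 * 0)  =[mul_zero →]=  0    ⊢ (3 + ((c + 0) + 0))
(6) ((c + 0) + 0)  =[add_zero →]=  (c + 0)    ⊢ (3 + (c + 0))
(7) (c + 0)  =[add_zero →]=  c    ⊢ (3 + c)
(8) 3  =[mul_one ←]=  (3 * 1)    ⊢ ((3 * 1) + c)
(9) c  =[mul_one ←]=  (c * 1)    ⊢ ((3 * 1) + (c * 1))
(10) (c * 1)  =[mul_comm →]=  (1 * c)    ⊢ ((3 * 1) + (1 * c))
(11) 1  =[add_zero ←]=  (1 + 0)    ⊢ ((3 * (1 + 0)) + (1 * c))
(12) (1 + 0)  =[mul_one ←]=  ((1 + 0) * 1)    ⊢ ((3 * ((1 + 0) * 1)) + (1 * c))
(13) ((1 + 0) * 1)  =[mul_one ←]=  (((1 + 0) * 1) * 1)    ⊢ E2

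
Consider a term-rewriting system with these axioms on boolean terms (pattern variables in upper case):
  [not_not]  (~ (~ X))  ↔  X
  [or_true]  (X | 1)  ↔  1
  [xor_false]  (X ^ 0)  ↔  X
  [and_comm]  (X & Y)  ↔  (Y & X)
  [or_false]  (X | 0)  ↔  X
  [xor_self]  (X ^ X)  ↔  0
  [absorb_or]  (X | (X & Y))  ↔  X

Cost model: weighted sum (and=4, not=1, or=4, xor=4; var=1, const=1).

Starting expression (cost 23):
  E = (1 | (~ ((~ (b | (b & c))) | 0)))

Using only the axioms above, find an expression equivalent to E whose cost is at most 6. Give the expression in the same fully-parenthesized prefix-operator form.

1. [absorb_or →] (b | (b & c))  →  b;  E = (1 | (~ ((~ b) | 0)))
2. [or_false →] ((~ b) | 0)  →  (~ b);  E = (1 | (~ (~ b)))
3. [not_not →] (~ (~ b))  →  b;  cost 6 ≤ 6, done

(1 | b)   [cost 6]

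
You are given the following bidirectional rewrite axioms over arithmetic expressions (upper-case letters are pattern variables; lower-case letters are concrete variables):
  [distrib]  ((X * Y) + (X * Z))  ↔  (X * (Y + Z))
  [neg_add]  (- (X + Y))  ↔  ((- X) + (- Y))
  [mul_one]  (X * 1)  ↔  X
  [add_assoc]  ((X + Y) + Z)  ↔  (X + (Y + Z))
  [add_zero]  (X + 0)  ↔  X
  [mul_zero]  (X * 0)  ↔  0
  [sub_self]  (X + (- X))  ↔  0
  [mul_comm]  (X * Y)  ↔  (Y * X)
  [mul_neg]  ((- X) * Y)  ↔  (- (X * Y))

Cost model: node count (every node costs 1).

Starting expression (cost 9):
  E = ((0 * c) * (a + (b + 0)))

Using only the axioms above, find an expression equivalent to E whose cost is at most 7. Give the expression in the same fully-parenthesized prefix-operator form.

((c * 0) * (a + b))   [cost 7]

1. [mul_comm →] (0 * c)  →  (c * 0);  E = ((c * 0) * (a + (b + 0)))
2. [add_zero →] (b + 0)  →  b;  cost 7 ≤ 7, done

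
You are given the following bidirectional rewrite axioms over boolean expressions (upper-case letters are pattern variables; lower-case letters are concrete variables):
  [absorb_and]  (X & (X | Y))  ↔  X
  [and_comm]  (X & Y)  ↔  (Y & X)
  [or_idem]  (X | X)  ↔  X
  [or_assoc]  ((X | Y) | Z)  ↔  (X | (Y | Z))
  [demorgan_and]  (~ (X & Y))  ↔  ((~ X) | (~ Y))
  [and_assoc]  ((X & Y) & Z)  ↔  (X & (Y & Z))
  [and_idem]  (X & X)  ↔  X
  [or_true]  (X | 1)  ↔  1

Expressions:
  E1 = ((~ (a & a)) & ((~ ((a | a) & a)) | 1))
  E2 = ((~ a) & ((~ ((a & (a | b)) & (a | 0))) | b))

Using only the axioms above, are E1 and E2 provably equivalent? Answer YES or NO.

1. [or_idem →] (a | a)  →  a;  E1 = ((~ (a & a)) & ((~ (a & a)) | 1))
2. [absorb_and →] ((~ (a & a)) & ((~ (a & a)) | 1))  →  (~ (a & a))
3. [and_idem →] (a & a)  →  a;  E1 = (~ a)
4. [absorb_and ←] (~ a)  →  ((~ a) & ((~ a) | b))
5. [absorb_and ←] a  →  (a & (a | 0));  E1 = ((~ a) & ((~ (a & (a | 0))) | b))
6. [absorb_and ←] a  →  (a & (a | b));  this is E2

YES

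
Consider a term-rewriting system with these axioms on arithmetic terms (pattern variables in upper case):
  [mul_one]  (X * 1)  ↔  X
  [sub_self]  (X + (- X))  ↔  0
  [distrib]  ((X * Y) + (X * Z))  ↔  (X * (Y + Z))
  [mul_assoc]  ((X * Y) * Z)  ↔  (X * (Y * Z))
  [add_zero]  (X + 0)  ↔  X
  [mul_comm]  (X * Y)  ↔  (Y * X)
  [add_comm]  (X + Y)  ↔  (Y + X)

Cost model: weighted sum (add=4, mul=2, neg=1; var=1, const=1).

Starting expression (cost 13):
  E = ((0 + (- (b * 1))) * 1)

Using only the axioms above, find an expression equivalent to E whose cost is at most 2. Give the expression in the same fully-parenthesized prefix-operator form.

(- b)   [cost 2]

1. [mul_one →] (b * 1)  →  b;  E = ((0 + (- b)) * 1)
2. [add_comm →] (0 + (- b))  →  ((- b) + 0);  E = (((- b) + 0) * 1)
3. [mul_one →] (((- b) + 0) * 1)  →  ((- b) + 0)
4. [add_zero →] ((- b) + 0)  →  (- b);  cost 2 ≤ 2, done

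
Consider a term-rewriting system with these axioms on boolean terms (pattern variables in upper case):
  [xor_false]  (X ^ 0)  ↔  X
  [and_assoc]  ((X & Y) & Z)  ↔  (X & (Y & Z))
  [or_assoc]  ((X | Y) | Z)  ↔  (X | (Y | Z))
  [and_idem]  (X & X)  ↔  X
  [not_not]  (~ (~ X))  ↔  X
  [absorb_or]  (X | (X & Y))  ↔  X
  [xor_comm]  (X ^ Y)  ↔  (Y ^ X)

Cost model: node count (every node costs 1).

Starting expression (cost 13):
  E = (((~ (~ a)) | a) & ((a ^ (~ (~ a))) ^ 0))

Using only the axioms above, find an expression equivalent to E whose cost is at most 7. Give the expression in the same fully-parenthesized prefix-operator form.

(1) (~ (~ a))  =[not_not →]=  a    ⊢ ((a | a) & ((a ^ (~ (~ a))) ^ 0))
(2) (~ (~ a))  =[not_not →]=  a    ⊢ ((a | a) & ((a ^ a) ^ 0))
(3) ((a ^ a) ^ 0)  =[xor_false →]=  (a ^ a)    ⊢ cost 7, within 7

((a | a) & (a ^ a))   [cost 7]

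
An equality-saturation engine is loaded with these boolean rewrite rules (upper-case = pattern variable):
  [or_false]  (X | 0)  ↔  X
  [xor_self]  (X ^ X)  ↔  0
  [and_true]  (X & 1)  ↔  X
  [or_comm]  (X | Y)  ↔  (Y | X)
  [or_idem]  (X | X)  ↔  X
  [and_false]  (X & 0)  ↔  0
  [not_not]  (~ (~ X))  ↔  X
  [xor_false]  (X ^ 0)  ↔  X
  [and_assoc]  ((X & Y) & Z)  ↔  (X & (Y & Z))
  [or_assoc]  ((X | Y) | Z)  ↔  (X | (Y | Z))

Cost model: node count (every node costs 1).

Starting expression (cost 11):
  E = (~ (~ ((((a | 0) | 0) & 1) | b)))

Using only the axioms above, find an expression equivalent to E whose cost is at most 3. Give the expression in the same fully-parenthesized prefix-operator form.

(a | b)   [cost 3]

(1) (~ (~ ((((a | 0) | 0) & 1) | b)))  =[not_not →]=  ((((a | 0) | 0) & 1) | b)
(2) (a | 0)  =[or_false →]=  a    ⊢ (((a | 0) & 1) | b)
(3) ((a | 0) & 1)  =[and_true →]=  (a | 0)    ⊢ ((a | 0) | b)
(4) (a | 0)  =[or_false →]=  a    ⊢ cost 3, within 3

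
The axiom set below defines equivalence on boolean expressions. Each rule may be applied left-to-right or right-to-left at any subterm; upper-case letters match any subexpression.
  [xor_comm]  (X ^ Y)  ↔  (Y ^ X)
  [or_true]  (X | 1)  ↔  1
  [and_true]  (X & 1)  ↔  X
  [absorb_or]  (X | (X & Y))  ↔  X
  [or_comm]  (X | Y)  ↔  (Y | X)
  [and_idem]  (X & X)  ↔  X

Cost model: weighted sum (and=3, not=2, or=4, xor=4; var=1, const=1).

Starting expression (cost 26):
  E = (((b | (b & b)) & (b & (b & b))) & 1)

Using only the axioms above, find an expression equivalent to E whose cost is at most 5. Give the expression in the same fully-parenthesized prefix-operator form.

(b & b)   [cost 5]

step 1: and_true (→) rewrites (((b | (b & b)) & (b & (b & b))) & 1) into ((b | (b & b)) & (b & (b & b)))
step 2: absorb_or (→) rewrites (b | (b & b)) into b, now (b & (b & (b & b)))
step 3: and_idem (→) rewrites (b & b) into b, now (b & (b & b))
step 4: and_idem (→) rewrites (b & b) into b, reaching cost 5 (bound 5)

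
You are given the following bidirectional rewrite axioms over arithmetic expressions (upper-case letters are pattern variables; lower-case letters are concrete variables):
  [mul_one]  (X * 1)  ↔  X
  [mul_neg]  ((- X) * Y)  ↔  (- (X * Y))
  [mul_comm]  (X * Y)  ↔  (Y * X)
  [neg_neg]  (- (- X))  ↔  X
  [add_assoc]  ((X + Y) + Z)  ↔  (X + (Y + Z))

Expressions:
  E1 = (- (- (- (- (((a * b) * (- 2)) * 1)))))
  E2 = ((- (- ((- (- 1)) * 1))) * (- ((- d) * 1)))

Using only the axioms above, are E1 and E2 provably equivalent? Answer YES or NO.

Every axiom is a valid identity, so a rewrite proof would force E1 and E2 to agree under every assignment.
At a=0, b=0, d=1: E1 = 0 but E2 = 1; they differ, so no derivation exists.

NO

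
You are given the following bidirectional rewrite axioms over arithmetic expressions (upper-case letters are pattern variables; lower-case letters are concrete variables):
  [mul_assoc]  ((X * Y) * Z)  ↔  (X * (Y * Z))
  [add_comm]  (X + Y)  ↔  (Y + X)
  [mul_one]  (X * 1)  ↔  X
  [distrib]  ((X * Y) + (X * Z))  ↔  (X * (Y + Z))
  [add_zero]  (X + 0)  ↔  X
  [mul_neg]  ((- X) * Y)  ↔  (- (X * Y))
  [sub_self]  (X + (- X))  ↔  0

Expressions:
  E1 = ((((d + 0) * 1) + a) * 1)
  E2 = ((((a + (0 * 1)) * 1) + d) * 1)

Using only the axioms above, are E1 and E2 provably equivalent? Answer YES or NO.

YES

1. [mul_one →] ((((d + 0) * 1) + a) * 1)  →  (((d + 0) * 1) + a)
2. [add_zero →] (d + 0)  →  d;  E1 = ((d * 1) + a)
3. [mul_one →] (d * 1)  →  d;  E1 = (d + a)
4. [add_zero ←] a  →  (a + 0);  E1 = (d + (a + 0))
5. [mul_one ←] (a + 0)  →  ((a + 0) * 1);  E1 = (d + ((a + 0) * 1))
6. [mul_one ←] (d + ((a + 0) * 1))  →  ((d + ((a + 0) * 1)) * 1)
7. [add_comm →] (d + ((a + 0) * 1))  →  (((a + 0) * 1) + d);  E1 = ((((a + 0) * 1) + d) * 1)
8. [mul_one ←] 0  →  (0 * 1);  this is E2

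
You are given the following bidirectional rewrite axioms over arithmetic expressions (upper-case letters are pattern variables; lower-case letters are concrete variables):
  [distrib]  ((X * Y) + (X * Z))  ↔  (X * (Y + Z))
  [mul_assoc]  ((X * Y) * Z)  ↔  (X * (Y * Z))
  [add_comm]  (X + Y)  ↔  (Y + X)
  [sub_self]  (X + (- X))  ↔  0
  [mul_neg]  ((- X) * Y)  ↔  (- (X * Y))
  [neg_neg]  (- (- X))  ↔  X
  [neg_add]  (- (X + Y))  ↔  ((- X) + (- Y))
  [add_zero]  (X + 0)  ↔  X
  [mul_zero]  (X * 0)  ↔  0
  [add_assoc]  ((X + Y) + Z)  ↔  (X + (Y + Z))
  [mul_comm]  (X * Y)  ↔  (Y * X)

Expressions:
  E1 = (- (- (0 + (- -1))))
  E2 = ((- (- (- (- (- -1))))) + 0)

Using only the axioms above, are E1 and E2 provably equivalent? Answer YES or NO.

YES

(1) (0 + (- -1))  =[add_comm →]=  ((- -1) + 0)    ⊢ (- (- ((- -1) + 0)))
(2) (- (- ((- -1) + 0)))  =[neg_neg →]=  ((- -1) + 0)
(3) -1  =[neg_neg ←]=  (- (- -1))    ⊢ ((- (- (- -1))) + 0)
(4) -1  =[neg_neg ←]=  (- (- -1))    ⊢ E2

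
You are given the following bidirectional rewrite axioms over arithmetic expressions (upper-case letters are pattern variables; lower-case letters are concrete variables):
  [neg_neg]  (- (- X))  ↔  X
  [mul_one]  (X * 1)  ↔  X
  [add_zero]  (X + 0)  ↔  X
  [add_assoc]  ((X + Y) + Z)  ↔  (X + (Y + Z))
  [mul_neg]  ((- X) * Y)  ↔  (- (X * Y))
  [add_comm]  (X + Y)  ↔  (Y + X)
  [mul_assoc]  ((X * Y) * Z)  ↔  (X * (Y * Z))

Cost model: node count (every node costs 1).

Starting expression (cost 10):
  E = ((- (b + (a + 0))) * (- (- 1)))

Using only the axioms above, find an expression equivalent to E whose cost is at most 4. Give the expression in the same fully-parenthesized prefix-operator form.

step 1: neg_neg (→) rewrites (- (- 1)) into 1, now ((- (b + (a + 0))) * 1)
step 2: add_zero (→) rewrites (a + 0) into a, now ((- (b + a)) * 1)
step 3: mul_one (→) rewrites ((- (b + a)) * 1) into (- (b + a)), reaching cost 4 (bound 4)

(- (b + a))   [cost 4]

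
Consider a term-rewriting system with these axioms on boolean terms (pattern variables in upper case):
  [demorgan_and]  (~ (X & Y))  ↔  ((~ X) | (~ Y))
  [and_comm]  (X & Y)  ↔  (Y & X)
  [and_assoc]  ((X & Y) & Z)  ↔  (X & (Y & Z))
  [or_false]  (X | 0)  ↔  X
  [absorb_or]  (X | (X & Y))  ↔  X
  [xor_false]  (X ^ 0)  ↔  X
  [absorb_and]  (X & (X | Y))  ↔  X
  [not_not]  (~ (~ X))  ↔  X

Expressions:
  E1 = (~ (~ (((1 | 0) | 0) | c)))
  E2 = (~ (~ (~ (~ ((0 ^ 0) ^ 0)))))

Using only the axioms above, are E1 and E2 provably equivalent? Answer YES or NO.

All listed rules preserve value, hence provable equivalence implies equal values everywhere; look for a separating assignment.
c=0 gives E1 ↦ 1, E2 ↦ 0; values differ ⇒ not provably equivalent.

NO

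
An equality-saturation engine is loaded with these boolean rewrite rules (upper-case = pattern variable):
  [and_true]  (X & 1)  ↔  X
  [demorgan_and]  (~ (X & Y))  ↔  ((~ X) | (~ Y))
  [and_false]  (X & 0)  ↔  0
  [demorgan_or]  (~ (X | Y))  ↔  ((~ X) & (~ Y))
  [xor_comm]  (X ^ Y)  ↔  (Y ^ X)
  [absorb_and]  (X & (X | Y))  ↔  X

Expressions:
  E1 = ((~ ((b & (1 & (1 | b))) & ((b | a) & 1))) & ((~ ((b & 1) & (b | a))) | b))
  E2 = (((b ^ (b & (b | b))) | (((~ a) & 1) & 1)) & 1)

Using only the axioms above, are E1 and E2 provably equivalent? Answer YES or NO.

Every axiom is a valid identity, so a rewrite proof would force E1 and E2 to agree under every assignment.
At a=0, b=1: E1 = 0 but E2 = 1; they differ, so no derivation exists.

NO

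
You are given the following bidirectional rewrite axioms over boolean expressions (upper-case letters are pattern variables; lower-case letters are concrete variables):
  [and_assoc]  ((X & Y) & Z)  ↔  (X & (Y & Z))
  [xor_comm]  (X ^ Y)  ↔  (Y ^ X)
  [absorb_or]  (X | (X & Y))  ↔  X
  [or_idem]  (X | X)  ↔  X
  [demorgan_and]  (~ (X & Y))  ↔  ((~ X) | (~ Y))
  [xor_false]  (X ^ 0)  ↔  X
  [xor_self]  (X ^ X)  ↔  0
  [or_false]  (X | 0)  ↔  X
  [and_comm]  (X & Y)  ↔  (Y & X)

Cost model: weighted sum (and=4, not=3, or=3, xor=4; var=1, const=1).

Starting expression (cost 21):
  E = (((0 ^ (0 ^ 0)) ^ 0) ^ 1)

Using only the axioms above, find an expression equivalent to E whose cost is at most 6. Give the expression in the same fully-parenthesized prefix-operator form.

step 1: xor_false (→) rewrites ((0 ^ (0 ^ 0)) ^ 0) into (0 ^ (0 ^ 0)), now ((0 ^ (0 ^ 0)) ^ 1)
step 2: xor_false (→) rewrites (0 ^ 0) into 0, now ((0 ^ 0) ^ 1)
step 3: xor_self (→) rewrites (0 ^ 0) into 0, reaching cost 6 (bound 6)

(0 ^ 1)   [cost 6]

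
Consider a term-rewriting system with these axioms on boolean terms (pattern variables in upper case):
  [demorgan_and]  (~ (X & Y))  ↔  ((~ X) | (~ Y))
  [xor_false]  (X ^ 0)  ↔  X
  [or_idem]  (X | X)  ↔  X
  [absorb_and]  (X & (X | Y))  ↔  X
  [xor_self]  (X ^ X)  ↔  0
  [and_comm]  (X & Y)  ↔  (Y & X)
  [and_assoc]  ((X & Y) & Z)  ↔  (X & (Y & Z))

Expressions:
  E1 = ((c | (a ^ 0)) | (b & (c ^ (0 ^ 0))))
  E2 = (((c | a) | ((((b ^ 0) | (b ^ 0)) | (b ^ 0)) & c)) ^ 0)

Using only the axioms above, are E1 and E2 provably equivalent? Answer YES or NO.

1. [xor_self →] (0 ^ 0)  →  0;  E1 = ((c | (a ^ 0)) | (b & (c ^ 0)))
2. [xor_false →] (c ^ 0)  →  c;  E1 = ((c | (a ^ 0)) | (b & c))
3. [xor_false →] (a ^ 0)  →  a;  E1 = ((c | a) | (b & c))
4. [xor_false ←] b  →  (b ^ 0);  E1 = ((c | a) | ((b ^ 0) & c))
5. [or_idem ←] (b ^ 0)  →  ((b ^ 0) | (b ^ 0));  E1 = ((c | a) | (((b ^ 0) | (b ^ 0)) & c))
6. [xor_false ←] ((c | a) | (((b ^ 0) | (b ^ 0)) & c))  →  (((c | a) | (((b ^ 0) | (b ^ 0)) & c)) ^ 0)
7. [or_idem ←] (b ^ 0)  →  ((b ^ 0) | (b ^ 0));  this is E2

YES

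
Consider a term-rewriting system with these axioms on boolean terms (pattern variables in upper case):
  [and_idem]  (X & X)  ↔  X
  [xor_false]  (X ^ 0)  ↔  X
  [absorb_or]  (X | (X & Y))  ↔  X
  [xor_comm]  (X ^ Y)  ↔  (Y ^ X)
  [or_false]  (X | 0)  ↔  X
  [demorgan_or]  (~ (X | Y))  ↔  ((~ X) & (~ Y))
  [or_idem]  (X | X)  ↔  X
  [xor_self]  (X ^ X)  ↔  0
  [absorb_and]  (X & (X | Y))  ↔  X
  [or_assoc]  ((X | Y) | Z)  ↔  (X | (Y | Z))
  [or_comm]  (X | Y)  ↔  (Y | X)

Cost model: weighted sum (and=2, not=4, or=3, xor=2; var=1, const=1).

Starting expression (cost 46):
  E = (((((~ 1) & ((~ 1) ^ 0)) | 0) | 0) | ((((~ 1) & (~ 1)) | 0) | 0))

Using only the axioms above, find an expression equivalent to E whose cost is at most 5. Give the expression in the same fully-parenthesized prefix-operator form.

(~ 1)   [cost 5]

step 1: xor_false (→) rewrites ((~ 1) ^ 0) into (~ 1), now (((((~ 1) & (~ 1)) | 0) | 0) | ((((~ 1) & (~ 1)) | 0) | 0))
step 2: or_idem (→) rewrites (((((~ 1) & (~ 1)) | 0) | 0) | ((((~ 1) & (~ 1)) | 0) | 0)) into ((((~ 1) & (~ 1)) | 0) | 0)
step 3: or_false (→) rewrites (((~ 1) & (~ 1)) | 0) into ((~ 1) & (~ 1)), now (((~ 1) & (~ 1)) | 0)
step 4: and_idem (→) rewrites ((~ 1) & (~ 1)) into (~ 1), now ((~ 1) | 0)
step 5: or_false (→) rewrites ((~ 1) | 0) into (~ 1), reaching cost 5 (bound 5)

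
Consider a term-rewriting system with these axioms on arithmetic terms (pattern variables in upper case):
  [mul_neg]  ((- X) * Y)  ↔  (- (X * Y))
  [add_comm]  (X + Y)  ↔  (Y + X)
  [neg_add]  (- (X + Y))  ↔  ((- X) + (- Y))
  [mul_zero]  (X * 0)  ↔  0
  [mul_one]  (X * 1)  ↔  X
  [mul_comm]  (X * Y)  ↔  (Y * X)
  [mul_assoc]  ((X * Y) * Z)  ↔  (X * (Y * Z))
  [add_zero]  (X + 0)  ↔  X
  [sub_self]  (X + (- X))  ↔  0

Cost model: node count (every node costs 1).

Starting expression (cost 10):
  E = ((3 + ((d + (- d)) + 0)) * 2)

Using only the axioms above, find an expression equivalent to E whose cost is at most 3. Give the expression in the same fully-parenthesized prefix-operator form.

(1) ((d + (- d)) + 0)  =[add_zero →]=  (d + (- d))    ⊢ ((3 + (d + (- d))) * 2)
(2) (d + (- d))  =[sub_self →]=  0    ⊢ ((3 + 0) * 2)
(3) (3 + 0)  =[add_zero →]=  3    ⊢ cost 3, within 3

(3 * 2)   [cost 3]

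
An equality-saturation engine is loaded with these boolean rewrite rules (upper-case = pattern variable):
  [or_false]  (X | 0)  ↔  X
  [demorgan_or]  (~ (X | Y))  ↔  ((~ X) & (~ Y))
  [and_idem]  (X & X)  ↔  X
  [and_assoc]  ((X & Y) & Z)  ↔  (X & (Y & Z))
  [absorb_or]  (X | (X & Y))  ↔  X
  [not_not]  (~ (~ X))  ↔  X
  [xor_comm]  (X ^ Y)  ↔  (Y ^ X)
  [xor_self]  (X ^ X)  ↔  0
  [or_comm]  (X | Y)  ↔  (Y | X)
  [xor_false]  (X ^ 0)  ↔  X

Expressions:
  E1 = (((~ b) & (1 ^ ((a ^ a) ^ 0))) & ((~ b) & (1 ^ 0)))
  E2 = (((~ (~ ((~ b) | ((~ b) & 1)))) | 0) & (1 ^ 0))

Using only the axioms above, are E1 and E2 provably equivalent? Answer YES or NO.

step 1: xor_self (→) rewrites (a ^ a) into 0, now (((~ b) & (1 ^ (0 ^ 0))) & ((~ b) & (1 ^ 0)))
step 2: xor_false (→) rewrites (0 ^ 0) into 0, now (((~ b) & (1 ^ 0)) & ((~ b) & (1 ^ 0)))
step 3: and_idem (→) rewrites (((~ b) & (1 ^ 0)) & ((~ b) & (1 ^ 0))) into ((~ b) & (1 ^ 0))
step 4: or_false (←) rewrites (~ b) into ((~ b) | 0), now (((~ b) | 0) & (1 ^ 0))
step 5: not_not (←) rewrites (~ b) into (~ (~ (~ b))), now (((~ (~ (~ b))) | 0) & (1 ^ 0))
step 6: absorb_or (←) rewrites (~ b) into ((~ b) | ((~ b) & 1)), which is E2

YES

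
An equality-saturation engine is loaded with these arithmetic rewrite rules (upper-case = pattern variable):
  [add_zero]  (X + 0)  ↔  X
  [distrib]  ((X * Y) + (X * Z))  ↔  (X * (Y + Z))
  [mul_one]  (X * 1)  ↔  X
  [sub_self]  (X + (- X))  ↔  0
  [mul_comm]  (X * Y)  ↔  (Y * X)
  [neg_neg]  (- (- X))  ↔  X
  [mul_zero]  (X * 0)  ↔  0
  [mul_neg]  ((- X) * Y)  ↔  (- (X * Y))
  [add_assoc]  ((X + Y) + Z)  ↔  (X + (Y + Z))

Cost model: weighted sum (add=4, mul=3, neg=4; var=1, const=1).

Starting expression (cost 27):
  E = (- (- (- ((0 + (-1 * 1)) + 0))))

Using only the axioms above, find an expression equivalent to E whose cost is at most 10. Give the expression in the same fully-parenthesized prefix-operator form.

(- (0 + -1))   [cost 10]

(1) (- (- (- ((0 + (-1 * 1)) + 0))))  =[neg_neg →]=  (- ((0 + (-1 * 1)) + 0))
(2) ((0 + (-1 * 1)) + 0)  =[add_zero →]=  (0 + (-1 * 1))    ⊢ (- (0 + (-1 * 1)))
(3) (-1 * 1)  =[mul_one →]=  -1    ⊢ cost 10, within 10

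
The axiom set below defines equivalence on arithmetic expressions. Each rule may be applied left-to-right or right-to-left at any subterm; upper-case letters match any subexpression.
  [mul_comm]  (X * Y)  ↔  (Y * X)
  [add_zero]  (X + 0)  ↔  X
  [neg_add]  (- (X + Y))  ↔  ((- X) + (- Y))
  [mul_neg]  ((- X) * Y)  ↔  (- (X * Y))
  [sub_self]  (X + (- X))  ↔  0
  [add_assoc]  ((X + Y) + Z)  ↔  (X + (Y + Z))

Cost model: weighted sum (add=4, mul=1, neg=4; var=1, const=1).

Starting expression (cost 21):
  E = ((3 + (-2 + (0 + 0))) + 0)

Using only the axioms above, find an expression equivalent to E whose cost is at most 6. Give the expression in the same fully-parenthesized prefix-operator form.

(1) (0 + 0)  =[add_zero →]=  0    ⊢ ((3 + (-2 + 0)) + 0)
(2) ((3 + (-2 + 0)) + 0)  =[add_assoc →]=  (3 + ((-2 + 0) + 0))
(3) ((-2 + 0) + 0)  =[add_zero →]=  (-2 + 0)    ⊢ (3 + (-2 + 0))
(4) (-2 + 0)  =[add_zero →]=  -2    ⊢ cost 6, within 6

(3 + -2)   [cost 6]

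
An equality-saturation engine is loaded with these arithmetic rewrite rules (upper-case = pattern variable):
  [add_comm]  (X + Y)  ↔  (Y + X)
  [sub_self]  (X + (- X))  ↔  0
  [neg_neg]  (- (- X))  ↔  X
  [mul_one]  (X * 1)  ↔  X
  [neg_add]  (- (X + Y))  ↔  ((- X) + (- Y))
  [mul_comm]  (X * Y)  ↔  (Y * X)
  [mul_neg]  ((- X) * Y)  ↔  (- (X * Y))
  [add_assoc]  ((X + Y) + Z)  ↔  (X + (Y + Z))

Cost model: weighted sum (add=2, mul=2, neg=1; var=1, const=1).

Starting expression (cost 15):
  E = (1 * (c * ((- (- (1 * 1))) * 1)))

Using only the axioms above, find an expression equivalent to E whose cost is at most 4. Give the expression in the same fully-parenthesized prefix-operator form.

(1 * c)   [cost 4]

(1) (- (- (1 * 1)))  =[neg_neg →]=  (1 * 1)    ⊢ (1 * (c * ((1 * 1) * 1)))
(2) (1 * 1)  =[mul_one →]=  1    ⊢ (1 * (c * (1 * 1)))
(3) (1 * 1)  =[mul_one →]=  1    ⊢ (1 * (c * 1))
(4) (c * 1)  =[mul_one →]=  c    ⊢ cost 4, within 4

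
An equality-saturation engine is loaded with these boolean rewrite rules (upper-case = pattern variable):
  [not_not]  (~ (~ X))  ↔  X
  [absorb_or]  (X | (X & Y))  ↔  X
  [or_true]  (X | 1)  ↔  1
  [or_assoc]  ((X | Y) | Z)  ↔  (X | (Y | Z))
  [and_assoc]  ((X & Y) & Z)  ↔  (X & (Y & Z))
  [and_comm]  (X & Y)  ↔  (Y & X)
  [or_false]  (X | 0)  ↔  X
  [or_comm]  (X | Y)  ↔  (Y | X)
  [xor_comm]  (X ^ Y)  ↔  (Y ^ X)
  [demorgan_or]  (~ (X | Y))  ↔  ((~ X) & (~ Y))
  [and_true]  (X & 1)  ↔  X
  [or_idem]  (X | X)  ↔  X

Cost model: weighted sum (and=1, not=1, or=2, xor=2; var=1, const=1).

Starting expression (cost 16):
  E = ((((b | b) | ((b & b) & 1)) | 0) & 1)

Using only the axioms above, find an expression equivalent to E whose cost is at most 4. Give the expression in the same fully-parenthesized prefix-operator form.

(b | 0)   [cost 4]

1. [and_true →] ((((b | b) | ((b & b) & 1)) | 0) & 1)  →  (((b | b) | ((b & b) & 1)) | 0)
2. [and_true →] ((b & b) & 1)  →  (b & b);  E = (((b | b) | (b & b)) | 0)
3. [or_idem →] (b | b)  →  b;  E = ((b | (b & b)) | 0)
4. [absorb_or →] (b | (b & b))  →  b;  cost 4 ≤ 4, done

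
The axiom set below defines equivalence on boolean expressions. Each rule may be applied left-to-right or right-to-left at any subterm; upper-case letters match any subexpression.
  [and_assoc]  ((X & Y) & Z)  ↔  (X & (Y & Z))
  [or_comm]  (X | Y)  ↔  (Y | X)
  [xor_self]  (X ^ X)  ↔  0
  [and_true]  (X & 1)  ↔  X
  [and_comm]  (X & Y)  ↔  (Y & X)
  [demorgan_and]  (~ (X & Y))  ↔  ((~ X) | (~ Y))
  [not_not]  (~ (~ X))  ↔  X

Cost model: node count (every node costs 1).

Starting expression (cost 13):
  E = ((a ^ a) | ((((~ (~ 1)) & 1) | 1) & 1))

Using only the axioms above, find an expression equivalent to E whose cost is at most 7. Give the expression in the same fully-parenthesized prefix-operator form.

step 1: not_not (→) rewrites (~ (~ 1)) into 1, now ((a ^ a) | (((1 & 1) | 1) & 1))
step 2: and_true (→) rewrites (((1 & 1) | 1) & 1) into ((1 & 1) | 1), now ((a ^ a) | ((1 & 1) | 1))
step 3: or_comm (→) rewrites ((a ^ a) | ((1 & 1) | 1)) into (((1 & 1) | 1) | (a ^ a))
step 4: and_true (→) rewrites (1 & 1) into 1, reaching cost 7 (bound 7)

((1 | 1) | (a ^ a))   [cost 7]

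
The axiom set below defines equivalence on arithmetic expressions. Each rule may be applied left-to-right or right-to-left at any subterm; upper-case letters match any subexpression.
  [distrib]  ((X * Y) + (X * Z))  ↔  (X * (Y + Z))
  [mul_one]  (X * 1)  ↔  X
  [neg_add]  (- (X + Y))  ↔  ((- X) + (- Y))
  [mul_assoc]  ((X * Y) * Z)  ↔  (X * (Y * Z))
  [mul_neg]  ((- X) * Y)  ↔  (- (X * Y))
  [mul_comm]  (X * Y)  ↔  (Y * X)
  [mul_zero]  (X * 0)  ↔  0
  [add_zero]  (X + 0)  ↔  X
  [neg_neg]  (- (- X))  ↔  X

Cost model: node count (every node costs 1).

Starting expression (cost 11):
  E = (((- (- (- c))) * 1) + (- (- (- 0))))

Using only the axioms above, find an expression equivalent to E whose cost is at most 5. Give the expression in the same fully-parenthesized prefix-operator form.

1. [mul_one →] ((- (- (- c))) * 1)  →  (- (- (- c)));  E = ((- (- (- c))) + (- (- (- 0))))
2. [neg_neg →] (- (- (- 0)))  →  (- 0);  E = ((- (- (- c))) + (- 0))
3. [neg_neg →] (- (- (- c)))  →  (- c);  cost 5 ≤ 5, done

((- c) + (- 0))   [cost 5]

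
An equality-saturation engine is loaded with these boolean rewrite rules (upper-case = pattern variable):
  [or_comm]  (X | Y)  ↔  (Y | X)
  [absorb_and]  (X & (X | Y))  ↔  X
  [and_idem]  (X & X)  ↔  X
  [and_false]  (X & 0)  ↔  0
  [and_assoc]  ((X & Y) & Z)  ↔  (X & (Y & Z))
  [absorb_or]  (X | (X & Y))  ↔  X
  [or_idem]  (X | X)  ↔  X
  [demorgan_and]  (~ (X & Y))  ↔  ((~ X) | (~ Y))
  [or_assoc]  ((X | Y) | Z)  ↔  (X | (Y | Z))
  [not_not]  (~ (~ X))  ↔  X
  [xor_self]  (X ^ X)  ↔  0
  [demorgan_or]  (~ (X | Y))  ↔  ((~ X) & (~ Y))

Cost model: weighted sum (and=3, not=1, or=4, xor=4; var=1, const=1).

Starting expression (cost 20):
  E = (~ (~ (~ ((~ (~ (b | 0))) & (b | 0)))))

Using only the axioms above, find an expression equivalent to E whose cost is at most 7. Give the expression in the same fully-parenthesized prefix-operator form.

1. [not_not →] (~ (~ (b | 0)))  →  (b | 0);  E = (~ (~ (~ ((b | 0) & (b | 0)))))
2. [not_not →] (~ (~ ((b | 0) & (b | 0))))  →  ((b | 0) & (b | 0));  E = (~ ((b | 0) & (b | 0)))
3. [and_idem →] ((b | 0) & (b | 0))  →  (b | 0);  cost 7 ≤ 7, done

(~ (b | 0))   [cost 7]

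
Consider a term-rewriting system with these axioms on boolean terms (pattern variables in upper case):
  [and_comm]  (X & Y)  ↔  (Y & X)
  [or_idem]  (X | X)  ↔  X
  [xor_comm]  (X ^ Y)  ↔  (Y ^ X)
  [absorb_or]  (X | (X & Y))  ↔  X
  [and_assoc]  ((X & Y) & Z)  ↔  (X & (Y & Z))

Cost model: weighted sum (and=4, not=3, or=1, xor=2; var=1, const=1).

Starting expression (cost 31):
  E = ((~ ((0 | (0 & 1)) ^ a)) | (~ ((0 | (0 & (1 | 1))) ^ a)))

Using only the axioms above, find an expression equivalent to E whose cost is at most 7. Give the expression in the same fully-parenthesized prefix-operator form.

(~ (0 ^ a))   [cost 7]

(1) (1 | 1)  =[or_idem →]=  1    ⊢ ((~ ((0 | (0 & 1)) ^ a)) | (~ ((0 | (0 & 1)) ^ a)))
(2) ((~ ((0 | (0 & 1)) ^ a)) | (~ ((0 | (0 & 1)) ^ a)))  =[or_idem →]=  (~ ((0 | (0 & 1)) ^ a))
(3) (0 | (0 & 1))  =[absorb_or →]=  0    ⊢ cost 7, within 7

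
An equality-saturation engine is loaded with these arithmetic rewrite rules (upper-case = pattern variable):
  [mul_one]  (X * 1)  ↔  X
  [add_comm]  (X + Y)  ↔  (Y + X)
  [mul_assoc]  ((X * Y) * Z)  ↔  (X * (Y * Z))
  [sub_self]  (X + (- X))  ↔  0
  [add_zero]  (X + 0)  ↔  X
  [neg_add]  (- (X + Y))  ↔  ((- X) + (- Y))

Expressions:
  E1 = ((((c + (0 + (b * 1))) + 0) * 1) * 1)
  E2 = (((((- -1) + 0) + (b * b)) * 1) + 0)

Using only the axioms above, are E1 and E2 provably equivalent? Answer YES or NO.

NO

Every axiom is a valid identity, so a rewrite proof would force E1 and E2 to agree under every assignment.
At b=0, c=0: E1 = 0 but E2 = 1; they differ, so no derivation exists.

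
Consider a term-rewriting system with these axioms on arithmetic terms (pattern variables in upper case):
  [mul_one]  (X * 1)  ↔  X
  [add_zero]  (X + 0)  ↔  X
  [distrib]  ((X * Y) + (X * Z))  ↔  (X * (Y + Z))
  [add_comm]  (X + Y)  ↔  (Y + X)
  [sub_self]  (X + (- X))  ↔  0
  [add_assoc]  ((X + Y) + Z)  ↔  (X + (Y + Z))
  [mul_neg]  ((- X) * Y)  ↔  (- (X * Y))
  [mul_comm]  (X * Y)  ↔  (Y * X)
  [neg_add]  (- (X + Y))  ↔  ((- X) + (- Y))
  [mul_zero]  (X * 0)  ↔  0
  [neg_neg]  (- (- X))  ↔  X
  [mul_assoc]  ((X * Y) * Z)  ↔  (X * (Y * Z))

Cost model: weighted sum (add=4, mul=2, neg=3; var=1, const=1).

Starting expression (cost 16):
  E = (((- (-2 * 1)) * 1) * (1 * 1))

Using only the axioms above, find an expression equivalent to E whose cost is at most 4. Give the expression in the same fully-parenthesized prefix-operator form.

(- -2)   [cost 4]

1. [mul_one →] ((- (-2 * 1)) * 1)  →  (- (-2 * 1));  E = ((- (-2 * 1)) * (1 * 1))
2. [mul_one →] (-2 * 1)  →  -2;  E = ((- -2) * (1 * 1))
3. [mul_one →] (1 * 1)  →  1;  E = ((- -2) * 1)
4. [mul_one →] ((- -2) * 1)  →  (- -2);  cost 4 ≤ 4, done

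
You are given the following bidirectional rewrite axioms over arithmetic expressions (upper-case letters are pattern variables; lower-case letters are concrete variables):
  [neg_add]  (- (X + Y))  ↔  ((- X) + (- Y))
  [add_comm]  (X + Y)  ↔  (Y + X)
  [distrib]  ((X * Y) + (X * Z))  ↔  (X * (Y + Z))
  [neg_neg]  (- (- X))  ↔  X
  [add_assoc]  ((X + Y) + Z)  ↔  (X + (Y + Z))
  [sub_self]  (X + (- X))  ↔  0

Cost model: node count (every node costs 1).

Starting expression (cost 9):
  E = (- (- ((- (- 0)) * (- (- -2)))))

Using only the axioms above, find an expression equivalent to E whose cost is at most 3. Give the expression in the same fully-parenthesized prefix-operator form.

(0 * -2)   [cost 3]

step 1: neg_neg (→) rewrites (- (- -2)) into -2, now (- (- ((- (- 0)) * -2)))
step 2: neg_neg (→) rewrites (- (- ((- (- 0)) * -2))) into ((- (- 0)) * -2)
step 3: neg_neg (→) rewrites (- (- 0)) into 0, reaching cost 3 (bound 3)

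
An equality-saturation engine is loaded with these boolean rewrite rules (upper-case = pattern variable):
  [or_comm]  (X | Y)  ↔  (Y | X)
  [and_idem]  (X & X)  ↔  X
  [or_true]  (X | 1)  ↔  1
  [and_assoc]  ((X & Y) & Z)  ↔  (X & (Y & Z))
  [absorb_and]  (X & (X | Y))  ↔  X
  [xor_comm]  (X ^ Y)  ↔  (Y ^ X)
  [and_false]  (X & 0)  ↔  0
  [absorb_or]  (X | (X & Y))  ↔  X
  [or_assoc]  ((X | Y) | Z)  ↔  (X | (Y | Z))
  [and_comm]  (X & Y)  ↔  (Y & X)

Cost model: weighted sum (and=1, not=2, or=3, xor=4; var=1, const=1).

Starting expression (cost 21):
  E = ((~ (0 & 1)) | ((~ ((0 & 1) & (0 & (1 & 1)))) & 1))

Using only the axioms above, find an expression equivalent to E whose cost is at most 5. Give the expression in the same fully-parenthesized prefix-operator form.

(~ (0 & 1))   [cost 5]

(1) (1 & 1)  =[and_idem →]=  1    ⊢ ((~ (0 & 1)) | ((~ ((0 & 1) & (0 & 1))) & 1))
(2) ((0 & 1) & (0 & 1))  =[and_idem →]=  (0 & 1)    ⊢ ((~ (0 & 1)) | ((~ (0 & 1)) & 1))
(3) ((~ (0 & 1)) | ((~ (0 & 1)) & 1))  =[absorb_or →]=  (~ (0 & 1))    ⊢ cost 5, within 5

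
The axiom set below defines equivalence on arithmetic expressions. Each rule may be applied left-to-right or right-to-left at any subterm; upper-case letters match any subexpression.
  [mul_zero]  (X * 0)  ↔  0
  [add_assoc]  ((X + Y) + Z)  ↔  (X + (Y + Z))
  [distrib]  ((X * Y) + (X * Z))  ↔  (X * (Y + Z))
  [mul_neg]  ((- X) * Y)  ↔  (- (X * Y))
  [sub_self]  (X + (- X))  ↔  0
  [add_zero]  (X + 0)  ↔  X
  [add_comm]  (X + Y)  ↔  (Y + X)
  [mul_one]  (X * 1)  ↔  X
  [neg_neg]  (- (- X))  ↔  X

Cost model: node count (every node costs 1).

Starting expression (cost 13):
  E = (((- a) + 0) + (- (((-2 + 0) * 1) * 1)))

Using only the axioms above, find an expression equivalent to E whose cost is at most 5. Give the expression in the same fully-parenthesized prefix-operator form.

1. [mul_one →] ((-2 + 0) * 1)  →  (-2 + 0);  E = (((- a) + 0) + (- ((-2 + 0) * 1)))
2. [mul_one →] ((-2 + 0) * 1)  →  (-2 + 0);  E = (((- a) + 0) + (- (-2 + 0)))
3. [add_zero →] ((- a) + 0)  →  (- a);  E = ((- a) + (- (-2 + 0)))
4. [add_zero →] (-2 + 0)  →  -2;  cost 5 ≤ 5, done

((- a) + (- -2))   [cost 5]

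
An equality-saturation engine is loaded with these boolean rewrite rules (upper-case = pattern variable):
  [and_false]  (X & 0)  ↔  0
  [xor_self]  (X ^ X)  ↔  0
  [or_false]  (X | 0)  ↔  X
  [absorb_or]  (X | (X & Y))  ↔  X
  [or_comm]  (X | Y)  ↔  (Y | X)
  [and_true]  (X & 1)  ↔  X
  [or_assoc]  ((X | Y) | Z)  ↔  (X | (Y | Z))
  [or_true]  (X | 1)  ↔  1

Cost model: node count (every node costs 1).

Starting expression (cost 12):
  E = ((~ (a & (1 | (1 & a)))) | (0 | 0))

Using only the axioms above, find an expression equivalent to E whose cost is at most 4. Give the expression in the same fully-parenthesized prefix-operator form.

(1) (0 | 0)  =[or_false →]=  0    ⊢ ((~ (a & (1 | (1 & a)))) | 0)
(2) ((~ (a & (1 | (1 & a)))) | 0)  =[or_false →]=  (~ (a & (1 | (1 & a))))
(3) (1 | (1 & a))  =[absorb_or →]=  1    ⊢ cost 4, within 4

(~ (a & 1))   [cost 4]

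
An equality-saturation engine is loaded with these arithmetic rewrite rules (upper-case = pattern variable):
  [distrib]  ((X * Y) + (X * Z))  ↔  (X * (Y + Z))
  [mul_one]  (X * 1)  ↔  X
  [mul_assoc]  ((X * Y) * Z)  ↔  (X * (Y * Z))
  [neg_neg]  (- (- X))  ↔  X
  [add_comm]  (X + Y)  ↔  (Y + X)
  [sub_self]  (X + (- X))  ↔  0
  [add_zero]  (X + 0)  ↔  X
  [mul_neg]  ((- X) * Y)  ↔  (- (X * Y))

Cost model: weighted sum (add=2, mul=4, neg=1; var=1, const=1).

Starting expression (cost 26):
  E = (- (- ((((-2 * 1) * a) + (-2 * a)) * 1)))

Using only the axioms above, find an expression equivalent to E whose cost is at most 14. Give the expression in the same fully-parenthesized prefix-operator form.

step 1: mul_one (→) rewrites (-2 * 1) into -2, now (- (- (((-2 * a) + (-2 * a)) * 1)))
step 2: neg_neg (→) rewrites (- (- (((-2 * a) + (-2 * a)) * 1))) into (((-2 * a) + (-2 * a)) * 1)
step 3: mul_one (→) rewrites (((-2 * a) + (-2 * a)) * 1) into ((-2 * a) + (-2 * a)), reaching cost 14 (bound 14)

((-2 * a) + (-2 * a))   [cost 14]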